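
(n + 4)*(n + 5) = n^2 + 9*n + 20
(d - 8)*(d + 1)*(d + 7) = d^3 - 57*d - 56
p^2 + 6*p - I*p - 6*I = (p + 6)*(p - I)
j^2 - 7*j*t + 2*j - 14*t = (j + 2)*(j - 7*t)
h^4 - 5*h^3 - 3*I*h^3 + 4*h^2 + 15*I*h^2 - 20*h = h*(h - 5)*(h - 4*I)*(h + I)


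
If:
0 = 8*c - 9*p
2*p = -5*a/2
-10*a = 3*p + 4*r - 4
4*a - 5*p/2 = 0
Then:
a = 0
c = 0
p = 0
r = 1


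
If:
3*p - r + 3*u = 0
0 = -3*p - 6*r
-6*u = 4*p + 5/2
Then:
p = 5/6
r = -5/12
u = -35/36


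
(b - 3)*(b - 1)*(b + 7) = b^3 + 3*b^2 - 25*b + 21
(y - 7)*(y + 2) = y^2 - 5*y - 14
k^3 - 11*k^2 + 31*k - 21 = (k - 7)*(k - 3)*(k - 1)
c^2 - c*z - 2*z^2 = (c - 2*z)*(c + z)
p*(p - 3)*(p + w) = p^3 + p^2*w - 3*p^2 - 3*p*w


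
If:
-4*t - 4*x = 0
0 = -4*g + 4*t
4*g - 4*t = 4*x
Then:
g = 0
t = 0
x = 0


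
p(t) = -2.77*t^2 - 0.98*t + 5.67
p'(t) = -5.54*t - 0.98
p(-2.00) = -3.45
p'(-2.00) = 10.10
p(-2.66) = -11.32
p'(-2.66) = 13.76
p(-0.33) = 5.69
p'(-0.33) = 0.85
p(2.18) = -9.63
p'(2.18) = -13.06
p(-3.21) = -19.73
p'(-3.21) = 16.80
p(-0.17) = 5.76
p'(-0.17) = -0.04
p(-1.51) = 0.83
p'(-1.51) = 7.39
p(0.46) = 4.63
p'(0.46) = -3.53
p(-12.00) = -381.45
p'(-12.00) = 65.50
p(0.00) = 5.67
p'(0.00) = -0.98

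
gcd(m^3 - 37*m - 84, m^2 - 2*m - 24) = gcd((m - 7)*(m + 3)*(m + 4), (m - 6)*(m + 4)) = m + 4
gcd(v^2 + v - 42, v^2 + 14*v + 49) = v + 7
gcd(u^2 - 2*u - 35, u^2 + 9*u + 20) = u + 5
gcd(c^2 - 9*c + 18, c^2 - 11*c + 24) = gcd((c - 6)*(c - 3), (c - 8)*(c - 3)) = c - 3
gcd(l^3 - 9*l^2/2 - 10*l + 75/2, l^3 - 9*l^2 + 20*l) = l - 5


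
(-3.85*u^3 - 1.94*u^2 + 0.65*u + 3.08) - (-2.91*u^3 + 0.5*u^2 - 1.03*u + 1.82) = -0.94*u^3 - 2.44*u^2 + 1.68*u + 1.26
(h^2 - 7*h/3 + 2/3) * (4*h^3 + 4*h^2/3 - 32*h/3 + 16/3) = 4*h^5 - 8*h^4 - 100*h^3/9 + 280*h^2/9 - 176*h/9 + 32/9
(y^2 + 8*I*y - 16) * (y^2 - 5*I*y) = y^4 + 3*I*y^3 + 24*y^2 + 80*I*y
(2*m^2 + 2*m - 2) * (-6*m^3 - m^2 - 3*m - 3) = -12*m^5 - 14*m^4 + 4*m^3 - 10*m^2 + 6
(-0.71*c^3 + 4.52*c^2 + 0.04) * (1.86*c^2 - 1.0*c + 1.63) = -1.3206*c^5 + 9.1172*c^4 - 5.6773*c^3 + 7.442*c^2 - 0.04*c + 0.0652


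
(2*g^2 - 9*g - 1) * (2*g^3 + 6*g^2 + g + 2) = 4*g^5 - 6*g^4 - 54*g^3 - 11*g^2 - 19*g - 2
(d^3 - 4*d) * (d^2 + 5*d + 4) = d^5 + 5*d^4 - 20*d^2 - 16*d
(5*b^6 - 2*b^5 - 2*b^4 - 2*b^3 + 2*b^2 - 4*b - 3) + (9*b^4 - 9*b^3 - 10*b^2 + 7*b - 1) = 5*b^6 - 2*b^5 + 7*b^4 - 11*b^3 - 8*b^2 + 3*b - 4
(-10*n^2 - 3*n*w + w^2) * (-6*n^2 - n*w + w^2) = 60*n^4 + 28*n^3*w - 13*n^2*w^2 - 4*n*w^3 + w^4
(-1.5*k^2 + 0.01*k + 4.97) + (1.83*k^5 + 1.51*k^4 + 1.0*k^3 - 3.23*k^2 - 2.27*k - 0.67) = 1.83*k^5 + 1.51*k^4 + 1.0*k^3 - 4.73*k^2 - 2.26*k + 4.3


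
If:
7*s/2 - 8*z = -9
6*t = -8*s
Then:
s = 16*z/7 - 18/7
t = 24/7 - 64*z/21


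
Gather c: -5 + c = c - 5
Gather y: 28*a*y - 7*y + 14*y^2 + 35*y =14*y^2 + y*(28*a + 28)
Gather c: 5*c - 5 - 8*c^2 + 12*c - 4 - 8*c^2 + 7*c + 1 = -16*c^2 + 24*c - 8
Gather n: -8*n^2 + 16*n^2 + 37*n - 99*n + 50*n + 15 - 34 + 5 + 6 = 8*n^2 - 12*n - 8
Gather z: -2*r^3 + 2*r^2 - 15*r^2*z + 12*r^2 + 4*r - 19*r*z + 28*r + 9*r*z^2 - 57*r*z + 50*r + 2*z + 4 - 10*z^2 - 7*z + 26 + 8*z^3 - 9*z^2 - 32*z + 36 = -2*r^3 + 14*r^2 + 82*r + 8*z^3 + z^2*(9*r - 19) + z*(-15*r^2 - 76*r - 37) + 66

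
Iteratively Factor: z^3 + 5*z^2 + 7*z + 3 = (z + 1)*(z^2 + 4*z + 3) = (z + 1)*(z + 3)*(z + 1)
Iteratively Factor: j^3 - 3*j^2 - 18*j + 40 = (j + 4)*(j^2 - 7*j + 10) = (j - 5)*(j + 4)*(j - 2)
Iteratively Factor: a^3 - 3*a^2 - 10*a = (a + 2)*(a^2 - 5*a) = (a - 5)*(a + 2)*(a)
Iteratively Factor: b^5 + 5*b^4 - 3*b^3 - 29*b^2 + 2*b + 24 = (b - 1)*(b^4 + 6*b^3 + 3*b^2 - 26*b - 24) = (b - 2)*(b - 1)*(b^3 + 8*b^2 + 19*b + 12) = (b - 2)*(b - 1)*(b + 4)*(b^2 + 4*b + 3) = (b - 2)*(b - 1)*(b + 1)*(b + 4)*(b + 3)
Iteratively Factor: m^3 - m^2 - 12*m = (m)*(m^2 - m - 12) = m*(m + 3)*(m - 4)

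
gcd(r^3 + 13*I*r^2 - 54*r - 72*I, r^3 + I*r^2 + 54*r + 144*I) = r^2 + 9*I*r - 18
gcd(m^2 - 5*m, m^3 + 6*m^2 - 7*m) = m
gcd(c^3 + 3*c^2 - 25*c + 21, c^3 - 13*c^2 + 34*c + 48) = 1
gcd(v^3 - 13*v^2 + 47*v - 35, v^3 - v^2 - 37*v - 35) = v - 7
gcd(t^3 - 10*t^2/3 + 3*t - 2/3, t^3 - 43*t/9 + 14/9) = t^2 - 7*t/3 + 2/3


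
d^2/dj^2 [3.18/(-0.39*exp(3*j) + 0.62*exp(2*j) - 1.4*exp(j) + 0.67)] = (-3.18*(1.17*exp(2*j) - 1.24*exp(j) + 1.4)*(2.34*exp(2*j) - 2.48*exp(j) + 2.8)*exp(j) + (11.1618*exp(2*j) - 7.8864*exp(j) + 4.452)*(0.39*exp(3*j) - 0.62*exp(2*j) + 1.4*exp(j) - 0.67))*exp(j)/(0.39*exp(3*j) - 0.62*exp(2*j) + 1.4*exp(j) - 0.67)^3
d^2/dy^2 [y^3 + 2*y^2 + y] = 6*y + 4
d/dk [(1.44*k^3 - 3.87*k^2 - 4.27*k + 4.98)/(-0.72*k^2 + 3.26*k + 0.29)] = (-1.0368*k^4 + 9.3888*k^3 - 14.4378*k^2 + 4.9266*k - 17.4731)/(0.5184*k^4 - 4.6944*k^3 + 10.21*k^2 + 1.8908*k + 0.0841)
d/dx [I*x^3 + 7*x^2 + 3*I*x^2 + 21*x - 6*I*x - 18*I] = 3*I*x^2 + x*(14 + 6*I) + 21 - 6*I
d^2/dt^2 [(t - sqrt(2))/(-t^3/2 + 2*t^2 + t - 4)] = 4*((-t + sqrt(2))*(-3*t^2 + 8*t + 2)^2 + (3*t^2 - 8*t + (t - sqrt(2))*(3*t - 4) - 2)*(t^3 - 4*t^2 - 2*t + 8))/(t^3 - 4*t^2 - 2*t + 8)^3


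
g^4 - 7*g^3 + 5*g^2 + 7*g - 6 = (g - 6)*(g - 1)^2*(g + 1)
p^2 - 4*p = p*(p - 4)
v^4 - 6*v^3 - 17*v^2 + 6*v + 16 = (v - 8)*(v - 1)*(v + 1)*(v + 2)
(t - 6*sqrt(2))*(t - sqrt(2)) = t^2 - 7*sqrt(2)*t + 12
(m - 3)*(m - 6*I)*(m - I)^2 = m^4 - 3*m^3 - 8*I*m^3 - 13*m^2 + 24*I*m^2 + 39*m + 6*I*m - 18*I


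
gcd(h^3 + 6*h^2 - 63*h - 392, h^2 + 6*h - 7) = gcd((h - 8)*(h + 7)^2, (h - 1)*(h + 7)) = h + 7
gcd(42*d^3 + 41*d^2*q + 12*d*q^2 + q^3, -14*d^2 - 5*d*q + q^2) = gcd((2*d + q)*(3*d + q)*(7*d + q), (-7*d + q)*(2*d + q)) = 2*d + q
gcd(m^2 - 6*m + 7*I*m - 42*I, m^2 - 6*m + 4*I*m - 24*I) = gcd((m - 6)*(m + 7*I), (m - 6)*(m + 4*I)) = m - 6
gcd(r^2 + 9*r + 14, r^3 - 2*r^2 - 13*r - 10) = r + 2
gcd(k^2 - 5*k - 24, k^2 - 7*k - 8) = k - 8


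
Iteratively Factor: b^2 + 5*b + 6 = (b + 3)*(b + 2)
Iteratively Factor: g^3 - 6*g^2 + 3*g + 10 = (g - 5)*(g^2 - g - 2) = (g - 5)*(g - 2)*(g + 1)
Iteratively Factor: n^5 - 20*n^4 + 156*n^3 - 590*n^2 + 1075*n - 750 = (n - 5)*(n^4 - 15*n^3 + 81*n^2 - 185*n + 150) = (n - 5)*(n - 2)*(n^3 - 13*n^2 + 55*n - 75) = (n - 5)^2*(n - 2)*(n^2 - 8*n + 15) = (n - 5)^2*(n - 3)*(n - 2)*(n - 5)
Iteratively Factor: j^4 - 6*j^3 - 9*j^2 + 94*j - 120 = (j - 5)*(j^3 - j^2 - 14*j + 24) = (j - 5)*(j - 3)*(j^2 + 2*j - 8) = (j - 5)*(j - 3)*(j - 2)*(j + 4)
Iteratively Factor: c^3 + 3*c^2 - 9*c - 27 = (c + 3)*(c^2 - 9) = (c + 3)^2*(c - 3)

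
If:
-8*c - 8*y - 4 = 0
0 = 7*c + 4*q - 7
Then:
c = -y - 1/2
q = 7*y/4 + 21/8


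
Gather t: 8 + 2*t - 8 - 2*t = 0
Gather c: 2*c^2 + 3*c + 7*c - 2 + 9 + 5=2*c^2 + 10*c + 12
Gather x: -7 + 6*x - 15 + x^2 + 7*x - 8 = x^2 + 13*x - 30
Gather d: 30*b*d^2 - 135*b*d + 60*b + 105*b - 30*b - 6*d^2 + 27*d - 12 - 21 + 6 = 135*b + d^2*(30*b - 6) + d*(27 - 135*b) - 27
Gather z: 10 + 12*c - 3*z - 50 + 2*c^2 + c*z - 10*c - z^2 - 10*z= 2*c^2 + 2*c - z^2 + z*(c - 13) - 40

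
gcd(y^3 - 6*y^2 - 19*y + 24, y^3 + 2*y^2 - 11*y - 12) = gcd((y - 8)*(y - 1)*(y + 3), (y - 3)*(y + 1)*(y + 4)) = 1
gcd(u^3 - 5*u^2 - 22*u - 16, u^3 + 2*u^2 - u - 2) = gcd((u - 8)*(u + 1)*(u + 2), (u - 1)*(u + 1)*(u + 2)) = u^2 + 3*u + 2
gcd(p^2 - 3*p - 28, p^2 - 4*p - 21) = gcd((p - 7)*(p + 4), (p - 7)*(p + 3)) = p - 7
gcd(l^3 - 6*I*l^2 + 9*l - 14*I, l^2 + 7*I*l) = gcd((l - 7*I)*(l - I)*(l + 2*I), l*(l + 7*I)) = 1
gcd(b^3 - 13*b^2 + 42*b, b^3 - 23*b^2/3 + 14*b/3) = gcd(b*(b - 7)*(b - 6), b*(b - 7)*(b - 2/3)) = b^2 - 7*b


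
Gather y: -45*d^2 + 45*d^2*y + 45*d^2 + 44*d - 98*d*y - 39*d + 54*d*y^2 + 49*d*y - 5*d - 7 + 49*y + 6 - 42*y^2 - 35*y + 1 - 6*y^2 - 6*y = y^2*(54*d - 48) + y*(45*d^2 - 49*d + 8)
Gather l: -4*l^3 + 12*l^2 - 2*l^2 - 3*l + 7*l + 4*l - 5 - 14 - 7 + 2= -4*l^3 + 10*l^2 + 8*l - 24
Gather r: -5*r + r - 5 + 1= -4*r - 4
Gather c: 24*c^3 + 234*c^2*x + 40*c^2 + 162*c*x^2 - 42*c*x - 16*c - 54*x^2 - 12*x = 24*c^3 + c^2*(234*x + 40) + c*(162*x^2 - 42*x - 16) - 54*x^2 - 12*x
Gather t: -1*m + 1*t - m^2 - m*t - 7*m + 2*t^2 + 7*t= -m^2 - 8*m + 2*t^2 + t*(8 - m)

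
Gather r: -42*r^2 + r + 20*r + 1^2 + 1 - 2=-42*r^2 + 21*r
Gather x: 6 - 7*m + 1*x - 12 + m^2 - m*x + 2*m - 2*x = m^2 - 5*m + x*(-m - 1) - 6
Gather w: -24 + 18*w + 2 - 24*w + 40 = 18 - 6*w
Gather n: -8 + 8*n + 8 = 8*n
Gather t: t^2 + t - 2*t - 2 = t^2 - t - 2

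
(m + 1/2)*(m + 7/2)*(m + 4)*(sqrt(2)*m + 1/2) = sqrt(2)*m^4 + m^3/2 + 8*sqrt(2)*m^3 + 4*m^2 + 71*sqrt(2)*m^2/4 + 71*m/8 + 7*sqrt(2)*m + 7/2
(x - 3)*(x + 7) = x^2 + 4*x - 21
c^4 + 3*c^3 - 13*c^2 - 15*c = c*(c - 3)*(c + 1)*(c + 5)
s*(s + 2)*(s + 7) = s^3 + 9*s^2 + 14*s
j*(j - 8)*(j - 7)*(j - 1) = j^4 - 16*j^3 + 71*j^2 - 56*j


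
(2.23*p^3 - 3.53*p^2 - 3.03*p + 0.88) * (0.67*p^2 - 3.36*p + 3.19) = 1.4941*p^5 - 9.8579*p^4 + 16.9444*p^3 - 0.4903*p^2 - 12.6225*p + 2.8072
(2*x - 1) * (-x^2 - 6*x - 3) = -2*x^3 - 11*x^2 + 3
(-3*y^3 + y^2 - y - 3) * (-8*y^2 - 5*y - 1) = 24*y^5 + 7*y^4 + 6*y^3 + 28*y^2 + 16*y + 3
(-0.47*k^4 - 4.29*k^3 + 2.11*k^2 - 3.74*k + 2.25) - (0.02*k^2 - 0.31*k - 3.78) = -0.47*k^4 - 4.29*k^3 + 2.09*k^2 - 3.43*k + 6.03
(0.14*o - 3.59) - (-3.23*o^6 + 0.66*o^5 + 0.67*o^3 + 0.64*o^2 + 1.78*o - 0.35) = 3.23*o^6 - 0.66*o^5 - 0.67*o^3 - 0.64*o^2 - 1.64*o - 3.24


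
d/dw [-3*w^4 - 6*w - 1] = -12*w^3 - 6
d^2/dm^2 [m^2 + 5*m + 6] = 2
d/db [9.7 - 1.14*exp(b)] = -1.14*exp(b)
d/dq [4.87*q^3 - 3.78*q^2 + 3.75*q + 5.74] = 14.61*q^2 - 7.56*q + 3.75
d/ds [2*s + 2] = 2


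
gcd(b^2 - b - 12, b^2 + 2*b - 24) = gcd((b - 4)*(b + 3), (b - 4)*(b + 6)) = b - 4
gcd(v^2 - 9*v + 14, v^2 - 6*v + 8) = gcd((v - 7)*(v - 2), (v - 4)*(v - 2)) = v - 2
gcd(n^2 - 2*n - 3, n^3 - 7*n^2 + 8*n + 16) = n + 1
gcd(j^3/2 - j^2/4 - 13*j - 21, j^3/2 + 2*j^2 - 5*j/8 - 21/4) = j^2 + 11*j/2 + 7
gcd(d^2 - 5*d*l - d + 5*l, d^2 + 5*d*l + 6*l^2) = 1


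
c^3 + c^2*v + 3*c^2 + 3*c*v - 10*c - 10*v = (c - 2)*(c + 5)*(c + v)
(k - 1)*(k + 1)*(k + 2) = k^3 + 2*k^2 - k - 2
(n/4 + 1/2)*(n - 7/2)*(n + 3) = n^3/4 + 3*n^2/8 - 23*n/8 - 21/4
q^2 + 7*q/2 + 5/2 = (q + 1)*(q + 5/2)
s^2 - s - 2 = (s - 2)*(s + 1)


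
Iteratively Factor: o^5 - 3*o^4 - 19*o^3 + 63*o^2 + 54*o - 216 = (o + 4)*(o^4 - 7*o^3 + 9*o^2 + 27*o - 54) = (o - 3)*(o + 4)*(o^3 - 4*o^2 - 3*o + 18) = (o - 3)^2*(o + 4)*(o^2 - o - 6) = (o - 3)^2*(o + 2)*(o + 4)*(o - 3)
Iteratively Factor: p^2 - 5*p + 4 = (p - 4)*(p - 1)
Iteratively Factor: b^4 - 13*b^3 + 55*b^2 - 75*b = (b - 3)*(b^3 - 10*b^2 + 25*b) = b*(b - 3)*(b^2 - 10*b + 25) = b*(b - 5)*(b - 3)*(b - 5)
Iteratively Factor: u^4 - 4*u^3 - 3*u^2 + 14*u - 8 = (u - 1)*(u^3 - 3*u^2 - 6*u + 8) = (u - 1)*(u + 2)*(u^2 - 5*u + 4) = (u - 1)^2*(u + 2)*(u - 4)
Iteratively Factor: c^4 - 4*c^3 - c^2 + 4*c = (c + 1)*(c^3 - 5*c^2 + 4*c) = (c - 4)*(c + 1)*(c^2 - c) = c*(c - 4)*(c + 1)*(c - 1)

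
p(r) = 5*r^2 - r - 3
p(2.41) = 23.63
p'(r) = 10*r - 1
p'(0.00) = -1.00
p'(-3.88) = -39.80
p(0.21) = -2.99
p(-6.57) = 219.39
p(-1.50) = 9.75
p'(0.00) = -1.00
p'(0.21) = 1.10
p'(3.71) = 36.10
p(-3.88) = 76.15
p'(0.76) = 6.60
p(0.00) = -3.00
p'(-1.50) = -16.00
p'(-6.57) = -66.70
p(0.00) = -3.00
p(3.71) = 62.11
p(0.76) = -0.87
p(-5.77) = 169.23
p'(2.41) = 23.10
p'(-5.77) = -58.70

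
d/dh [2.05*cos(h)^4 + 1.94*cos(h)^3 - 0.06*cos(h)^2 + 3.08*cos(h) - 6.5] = -4.535*sin(h) - 1.99*sin(2*h) - 1.455*sin(3*h) - 1.025*sin(4*h)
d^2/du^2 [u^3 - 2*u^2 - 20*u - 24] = 6*u - 4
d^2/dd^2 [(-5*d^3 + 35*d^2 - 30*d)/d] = -10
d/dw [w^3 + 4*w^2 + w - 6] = 3*w^2 + 8*w + 1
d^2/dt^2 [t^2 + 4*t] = 2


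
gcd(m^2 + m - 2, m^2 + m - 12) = 1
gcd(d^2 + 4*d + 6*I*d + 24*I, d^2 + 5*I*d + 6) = d + 6*I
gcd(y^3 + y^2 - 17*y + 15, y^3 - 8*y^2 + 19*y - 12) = y^2 - 4*y + 3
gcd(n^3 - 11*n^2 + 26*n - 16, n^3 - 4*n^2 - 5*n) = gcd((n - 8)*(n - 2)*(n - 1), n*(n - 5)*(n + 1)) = 1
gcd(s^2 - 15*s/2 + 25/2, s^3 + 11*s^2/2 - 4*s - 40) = s - 5/2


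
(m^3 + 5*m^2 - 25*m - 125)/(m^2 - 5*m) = m + 10 + 25/m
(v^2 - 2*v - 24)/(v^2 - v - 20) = (v - 6)/(v - 5)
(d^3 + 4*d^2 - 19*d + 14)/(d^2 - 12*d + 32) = (d^3 + 4*d^2 - 19*d + 14)/(d^2 - 12*d + 32)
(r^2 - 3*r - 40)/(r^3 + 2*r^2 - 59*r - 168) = (r + 5)/(r^2 + 10*r + 21)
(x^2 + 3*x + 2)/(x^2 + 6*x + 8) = (x + 1)/(x + 4)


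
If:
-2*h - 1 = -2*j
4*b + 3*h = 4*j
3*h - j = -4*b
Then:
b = 3/8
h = -1/2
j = 0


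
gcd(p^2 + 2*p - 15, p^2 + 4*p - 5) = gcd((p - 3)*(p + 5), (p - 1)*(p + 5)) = p + 5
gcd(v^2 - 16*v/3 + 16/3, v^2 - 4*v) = v - 4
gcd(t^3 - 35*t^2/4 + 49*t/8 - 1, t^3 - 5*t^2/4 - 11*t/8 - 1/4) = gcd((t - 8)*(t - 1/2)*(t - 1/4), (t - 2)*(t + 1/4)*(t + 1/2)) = 1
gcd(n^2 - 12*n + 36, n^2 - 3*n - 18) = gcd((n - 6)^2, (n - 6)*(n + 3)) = n - 6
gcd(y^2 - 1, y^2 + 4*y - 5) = y - 1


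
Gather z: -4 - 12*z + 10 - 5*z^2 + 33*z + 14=-5*z^2 + 21*z + 20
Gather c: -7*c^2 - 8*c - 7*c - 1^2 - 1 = -7*c^2 - 15*c - 2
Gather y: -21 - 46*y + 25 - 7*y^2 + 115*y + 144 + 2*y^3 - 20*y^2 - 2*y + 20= 2*y^3 - 27*y^2 + 67*y + 168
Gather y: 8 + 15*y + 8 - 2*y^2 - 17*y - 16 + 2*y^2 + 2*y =0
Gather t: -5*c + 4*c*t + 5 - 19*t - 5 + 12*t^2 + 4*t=-5*c + 12*t^2 + t*(4*c - 15)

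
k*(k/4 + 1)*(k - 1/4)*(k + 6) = k^4/4 + 39*k^3/16 + 43*k^2/8 - 3*k/2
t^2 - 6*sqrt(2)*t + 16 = (t - 4*sqrt(2))*(t - 2*sqrt(2))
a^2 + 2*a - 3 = (a - 1)*(a + 3)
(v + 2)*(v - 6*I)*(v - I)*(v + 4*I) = v^4 + 2*v^3 - 3*I*v^3 + 22*v^2 - 6*I*v^2 + 44*v - 24*I*v - 48*I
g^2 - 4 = (g - 2)*(g + 2)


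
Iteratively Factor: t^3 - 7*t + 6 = (t - 2)*(t^2 + 2*t - 3) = (t - 2)*(t - 1)*(t + 3)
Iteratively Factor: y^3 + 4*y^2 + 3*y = (y + 1)*(y^2 + 3*y) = (y + 1)*(y + 3)*(y)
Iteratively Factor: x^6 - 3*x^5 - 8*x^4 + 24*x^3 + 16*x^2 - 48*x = (x)*(x^5 - 3*x^4 - 8*x^3 + 24*x^2 + 16*x - 48) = x*(x + 2)*(x^4 - 5*x^3 + 2*x^2 + 20*x - 24) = x*(x + 2)^2*(x^3 - 7*x^2 + 16*x - 12) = x*(x - 2)*(x + 2)^2*(x^2 - 5*x + 6) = x*(x - 3)*(x - 2)*(x + 2)^2*(x - 2)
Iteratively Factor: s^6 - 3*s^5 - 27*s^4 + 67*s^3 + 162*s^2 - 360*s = (s + 4)*(s^5 - 7*s^4 + s^3 + 63*s^2 - 90*s) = (s - 5)*(s + 4)*(s^4 - 2*s^3 - 9*s^2 + 18*s) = (s - 5)*(s + 3)*(s + 4)*(s^3 - 5*s^2 + 6*s) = (s - 5)*(s - 2)*(s + 3)*(s + 4)*(s^2 - 3*s) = s*(s - 5)*(s - 2)*(s + 3)*(s + 4)*(s - 3)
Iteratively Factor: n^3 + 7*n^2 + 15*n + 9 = (n + 3)*(n^2 + 4*n + 3) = (n + 3)^2*(n + 1)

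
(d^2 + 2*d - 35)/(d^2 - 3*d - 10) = (d + 7)/(d + 2)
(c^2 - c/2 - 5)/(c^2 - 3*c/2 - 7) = (2*c - 5)/(2*c - 7)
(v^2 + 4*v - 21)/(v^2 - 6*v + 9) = (v + 7)/(v - 3)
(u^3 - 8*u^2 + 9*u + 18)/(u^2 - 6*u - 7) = (u^2 - 9*u + 18)/(u - 7)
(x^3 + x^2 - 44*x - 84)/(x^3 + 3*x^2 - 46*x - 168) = (x + 2)/(x + 4)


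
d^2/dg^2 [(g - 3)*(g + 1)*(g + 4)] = 6*g + 4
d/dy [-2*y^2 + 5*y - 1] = 5 - 4*y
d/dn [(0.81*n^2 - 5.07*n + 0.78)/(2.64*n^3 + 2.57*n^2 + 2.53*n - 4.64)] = (-2.1384*n^4 + 26.7696*n^3 + 8.9016*n^2 - 11.526*n + 21.5514)/(6.9696*n^6 + 13.5696*n^5 + 19.9633*n^4 - 11.495*n^3 - 17.4487*n^2 - 23.4784*n + 21.5296)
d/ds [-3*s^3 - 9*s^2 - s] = -9*s^2 - 18*s - 1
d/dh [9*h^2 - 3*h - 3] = 18*h - 3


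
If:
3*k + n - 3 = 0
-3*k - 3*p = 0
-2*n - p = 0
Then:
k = 6/7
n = 3/7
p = -6/7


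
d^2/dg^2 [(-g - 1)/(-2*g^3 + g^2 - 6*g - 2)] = 2*(4*(g + 1)*(3*g^2 - g + 3)^2 + (-6*g^2 + 2*g - (g + 1)*(6*g - 1) - 6)*(2*g^3 - g^2 + 6*g + 2))/(2*g^3 - g^2 + 6*g + 2)^3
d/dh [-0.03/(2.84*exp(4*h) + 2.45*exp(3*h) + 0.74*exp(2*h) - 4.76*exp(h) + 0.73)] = (0.3408*exp(3*h) + 0.2205*exp(2*h) + 0.0444*exp(h) - 0.1428)*exp(h)/(2.84*exp(4*h) + 2.45*exp(3*h) + 0.74*exp(2*h) - 4.76*exp(h) + 0.73)^2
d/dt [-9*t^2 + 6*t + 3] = 6 - 18*t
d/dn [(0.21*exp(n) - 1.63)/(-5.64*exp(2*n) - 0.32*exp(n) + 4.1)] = (1.1844*exp(2*n) - 18.3864*exp(n) + 0.3394)*exp(n)/(31.8096*exp(4*n) + 3.6096*exp(3*n) - 46.1456*exp(2*n) - 2.624*exp(n) + 16.81)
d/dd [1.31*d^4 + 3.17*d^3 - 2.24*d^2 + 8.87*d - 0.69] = 5.24*d^3 + 9.51*d^2 - 4.48*d + 8.87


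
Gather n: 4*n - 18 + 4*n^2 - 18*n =4*n^2 - 14*n - 18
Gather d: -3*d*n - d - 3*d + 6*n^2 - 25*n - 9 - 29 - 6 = d*(-3*n - 4) + 6*n^2 - 25*n - 44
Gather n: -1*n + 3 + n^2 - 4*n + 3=n^2 - 5*n + 6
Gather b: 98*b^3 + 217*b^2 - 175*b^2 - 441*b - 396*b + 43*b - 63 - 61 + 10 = 98*b^3 + 42*b^2 - 794*b - 114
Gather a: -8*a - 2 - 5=-8*a - 7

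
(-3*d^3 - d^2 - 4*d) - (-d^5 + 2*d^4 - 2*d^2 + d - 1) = d^5 - 2*d^4 - 3*d^3 + d^2 - 5*d + 1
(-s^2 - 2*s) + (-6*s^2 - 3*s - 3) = -7*s^2 - 5*s - 3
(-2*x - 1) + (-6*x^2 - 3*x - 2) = -6*x^2 - 5*x - 3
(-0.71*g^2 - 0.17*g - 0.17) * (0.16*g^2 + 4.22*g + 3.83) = -0.1136*g^4 - 3.0234*g^3 - 3.4639*g^2 - 1.3685*g - 0.6511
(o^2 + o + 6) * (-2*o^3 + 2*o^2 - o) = -2*o^5 - 11*o^3 + 11*o^2 - 6*o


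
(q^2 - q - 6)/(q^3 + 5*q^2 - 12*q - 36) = 1/(q + 6)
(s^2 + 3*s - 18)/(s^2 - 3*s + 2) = (s^2 + 3*s - 18)/(s^2 - 3*s + 2)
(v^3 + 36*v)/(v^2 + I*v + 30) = v*(v - 6*I)/(v - 5*I)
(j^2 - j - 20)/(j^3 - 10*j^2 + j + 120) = (j + 4)/(j^2 - 5*j - 24)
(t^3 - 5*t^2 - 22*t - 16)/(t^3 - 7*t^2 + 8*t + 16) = (t^2 - 6*t - 16)/(t^2 - 8*t + 16)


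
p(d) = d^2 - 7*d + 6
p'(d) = 2*d - 7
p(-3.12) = 37.57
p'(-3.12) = -13.24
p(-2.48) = 29.51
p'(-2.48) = -11.96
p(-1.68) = 20.58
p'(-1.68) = -10.36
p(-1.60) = 19.76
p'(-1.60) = -10.20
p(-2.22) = 26.47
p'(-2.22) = -11.44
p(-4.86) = 63.64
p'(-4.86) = -16.72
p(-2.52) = 29.99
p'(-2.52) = -12.04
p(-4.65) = 60.17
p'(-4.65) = -16.30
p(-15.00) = 336.00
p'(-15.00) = -37.00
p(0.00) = 6.00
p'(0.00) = -7.00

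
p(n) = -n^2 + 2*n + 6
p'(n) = 2 - 2*n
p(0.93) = 7.00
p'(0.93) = 0.14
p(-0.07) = 5.86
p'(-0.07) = 2.14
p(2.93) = 3.28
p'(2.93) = -3.86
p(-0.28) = 5.36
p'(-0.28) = 2.56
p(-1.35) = 1.48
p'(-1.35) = 4.70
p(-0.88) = 3.47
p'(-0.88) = 3.76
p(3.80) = -0.84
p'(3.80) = -5.60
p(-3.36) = -12.01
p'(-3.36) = 8.72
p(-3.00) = -9.00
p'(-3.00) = 8.00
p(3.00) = 3.00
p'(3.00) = -4.00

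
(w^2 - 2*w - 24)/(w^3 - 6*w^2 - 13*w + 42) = (w^2 - 2*w - 24)/(w^3 - 6*w^2 - 13*w + 42)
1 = 1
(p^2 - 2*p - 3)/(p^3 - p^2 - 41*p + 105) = (p + 1)/(p^2 + 2*p - 35)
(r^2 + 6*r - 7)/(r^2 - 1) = (r + 7)/(r + 1)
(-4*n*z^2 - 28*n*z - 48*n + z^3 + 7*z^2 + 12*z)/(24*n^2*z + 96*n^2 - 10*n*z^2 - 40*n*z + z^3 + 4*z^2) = (z + 3)/(-6*n + z)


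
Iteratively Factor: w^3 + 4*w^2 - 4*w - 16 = (w - 2)*(w^2 + 6*w + 8) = (w - 2)*(w + 2)*(w + 4)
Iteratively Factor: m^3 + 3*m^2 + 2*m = (m + 1)*(m^2 + 2*m) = m*(m + 1)*(m + 2)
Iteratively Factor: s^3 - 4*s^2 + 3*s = (s - 3)*(s^2 - s) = s*(s - 3)*(s - 1)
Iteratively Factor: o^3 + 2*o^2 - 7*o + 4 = (o - 1)*(o^2 + 3*o - 4) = (o - 1)*(o + 4)*(o - 1)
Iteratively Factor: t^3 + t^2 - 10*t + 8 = (t + 4)*(t^2 - 3*t + 2) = (t - 1)*(t + 4)*(t - 2)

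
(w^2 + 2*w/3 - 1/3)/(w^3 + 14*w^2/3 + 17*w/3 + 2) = (3*w - 1)/(3*w^2 + 11*w + 6)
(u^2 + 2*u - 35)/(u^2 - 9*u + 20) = (u + 7)/(u - 4)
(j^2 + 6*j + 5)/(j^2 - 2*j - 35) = (j + 1)/(j - 7)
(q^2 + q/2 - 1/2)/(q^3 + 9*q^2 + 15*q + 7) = (q - 1/2)/(q^2 + 8*q + 7)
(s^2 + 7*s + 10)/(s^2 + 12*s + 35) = (s + 2)/(s + 7)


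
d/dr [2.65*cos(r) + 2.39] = -2.65*sin(r)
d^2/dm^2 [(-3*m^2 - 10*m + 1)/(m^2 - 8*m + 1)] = 4*(-17*m^3 + 6*m^2 + 3*m - 10)/(m^6 - 24*m^5 + 195*m^4 - 560*m^3 + 195*m^2 - 24*m + 1)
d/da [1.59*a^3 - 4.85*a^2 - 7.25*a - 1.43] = 4.77*a^2 - 9.7*a - 7.25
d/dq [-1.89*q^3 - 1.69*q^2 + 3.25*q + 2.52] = -5.67*q^2 - 3.38*q + 3.25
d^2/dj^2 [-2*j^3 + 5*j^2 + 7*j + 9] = 10 - 12*j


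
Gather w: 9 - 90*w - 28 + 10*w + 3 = -80*w - 16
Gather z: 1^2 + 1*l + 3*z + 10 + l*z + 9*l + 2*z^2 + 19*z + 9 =10*l + 2*z^2 + z*(l + 22) + 20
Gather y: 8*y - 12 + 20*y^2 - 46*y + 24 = 20*y^2 - 38*y + 12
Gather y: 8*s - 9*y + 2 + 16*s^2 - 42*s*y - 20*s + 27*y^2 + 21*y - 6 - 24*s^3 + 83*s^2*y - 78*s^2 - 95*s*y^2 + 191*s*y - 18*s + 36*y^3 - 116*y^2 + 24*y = -24*s^3 - 62*s^2 - 30*s + 36*y^3 + y^2*(-95*s - 89) + y*(83*s^2 + 149*s + 36) - 4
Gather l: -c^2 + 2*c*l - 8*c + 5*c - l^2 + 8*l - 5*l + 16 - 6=-c^2 - 3*c - l^2 + l*(2*c + 3) + 10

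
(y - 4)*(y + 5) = y^2 + y - 20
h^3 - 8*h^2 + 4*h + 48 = (h - 6)*(h - 4)*(h + 2)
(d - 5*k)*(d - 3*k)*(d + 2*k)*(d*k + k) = d^4*k - 6*d^3*k^2 + d^3*k - d^2*k^3 - 6*d^2*k^2 + 30*d*k^4 - d*k^3 + 30*k^4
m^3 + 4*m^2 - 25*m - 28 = (m - 4)*(m + 1)*(m + 7)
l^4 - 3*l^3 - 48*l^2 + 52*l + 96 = (l - 8)*(l - 2)*(l + 1)*(l + 6)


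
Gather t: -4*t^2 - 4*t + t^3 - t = t^3 - 4*t^2 - 5*t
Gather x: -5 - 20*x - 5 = -20*x - 10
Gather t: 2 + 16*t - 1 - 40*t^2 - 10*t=-40*t^2 + 6*t + 1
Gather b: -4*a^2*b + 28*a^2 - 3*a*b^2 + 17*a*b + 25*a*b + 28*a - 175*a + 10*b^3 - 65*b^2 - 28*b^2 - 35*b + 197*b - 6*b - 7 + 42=28*a^2 - 147*a + 10*b^3 + b^2*(-3*a - 93) + b*(-4*a^2 + 42*a + 156) + 35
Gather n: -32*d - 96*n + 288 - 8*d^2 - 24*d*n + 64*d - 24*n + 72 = -8*d^2 + 32*d + n*(-24*d - 120) + 360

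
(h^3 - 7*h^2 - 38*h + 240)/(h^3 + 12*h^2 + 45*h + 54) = (h^2 - 13*h + 40)/(h^2 + 6*h + 9)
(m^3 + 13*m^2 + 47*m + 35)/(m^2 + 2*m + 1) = (m^2 + 12*m + 35)/(m + 1)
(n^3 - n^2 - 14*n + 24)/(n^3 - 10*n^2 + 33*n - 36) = (n^2 + 2*n - 8)/(n^2 - 7*n + 12)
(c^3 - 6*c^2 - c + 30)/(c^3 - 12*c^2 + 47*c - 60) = (c + 2)/(c - 4)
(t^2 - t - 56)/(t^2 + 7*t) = (t - 8)/t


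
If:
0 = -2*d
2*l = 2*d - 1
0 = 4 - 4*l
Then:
No Solution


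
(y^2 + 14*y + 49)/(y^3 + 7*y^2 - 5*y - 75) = (y^2 + 14*y + 49)/(y^3 + 7*y^2 - 5*y - 75)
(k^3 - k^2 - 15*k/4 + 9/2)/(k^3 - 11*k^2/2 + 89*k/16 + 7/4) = 4*(4*k^3 - 4*k^2 - 15*k + 18)/(16*k^3 - 88*k^2 + 89*k + 28)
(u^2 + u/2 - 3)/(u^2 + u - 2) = (u - 3/2)/(u - 1)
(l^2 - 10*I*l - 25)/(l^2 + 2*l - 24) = (l^2 - 10*I*l - 25)/(l^2 + 2*l - 24)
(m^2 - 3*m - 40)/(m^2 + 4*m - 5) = (m - 8)/(m - 1)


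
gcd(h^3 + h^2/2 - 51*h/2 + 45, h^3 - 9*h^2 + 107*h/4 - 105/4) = h^2 - 11*h/2 + 15/2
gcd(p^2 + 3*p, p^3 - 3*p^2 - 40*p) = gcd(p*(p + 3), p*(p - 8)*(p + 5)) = p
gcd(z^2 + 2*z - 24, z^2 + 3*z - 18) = z + 6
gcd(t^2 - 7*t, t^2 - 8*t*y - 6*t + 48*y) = 1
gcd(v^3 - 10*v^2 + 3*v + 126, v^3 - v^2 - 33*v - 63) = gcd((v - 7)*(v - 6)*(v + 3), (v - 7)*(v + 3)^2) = v^2 - 4*v - 21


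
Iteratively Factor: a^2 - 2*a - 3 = (a + 1)*(a - 3)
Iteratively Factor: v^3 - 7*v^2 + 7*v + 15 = (v - 5)*(v^2 - 2*v - 3) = (v - 5)*(v + 1)*(v - 3)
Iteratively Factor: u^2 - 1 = (u - 1)*(u + 1)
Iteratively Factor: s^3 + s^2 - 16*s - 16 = (s + 4)*(s^2 - 3*s - 4) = (s - 4)*(s + 4)*(s + 1)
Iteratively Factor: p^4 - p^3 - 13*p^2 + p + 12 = (p + 1)*(p^3 - 2*p^2 - 11*p + 12) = (p - 4)*(p + 1)*(p^2 + 2*p - 3) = (p - 4)*(p - 1)*(p + 1)*(p + 3)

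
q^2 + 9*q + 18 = (q + 3)*(q + 6)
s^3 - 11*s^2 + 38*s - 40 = (s - 5)*(s - 4)*(s - 2)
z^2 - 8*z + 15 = (z - 5)*(z - 3)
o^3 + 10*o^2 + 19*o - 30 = (o - 1)*(o + 5)*(o + 6)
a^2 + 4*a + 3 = (a + 1)*(a + 3)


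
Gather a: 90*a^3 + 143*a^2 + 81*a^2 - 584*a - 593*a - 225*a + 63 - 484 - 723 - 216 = 90*a^3 + 224*a^2 - 1402*a - 1360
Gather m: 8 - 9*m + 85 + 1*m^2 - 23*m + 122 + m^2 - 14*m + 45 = 2*m^2 - 46*m + 260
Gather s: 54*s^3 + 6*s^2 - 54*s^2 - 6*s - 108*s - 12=54*s^3 - 48*s^2 - 114*s - 12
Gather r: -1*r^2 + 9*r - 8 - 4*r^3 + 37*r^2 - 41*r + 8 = -4*r^3 + 36*r^2 - 32*r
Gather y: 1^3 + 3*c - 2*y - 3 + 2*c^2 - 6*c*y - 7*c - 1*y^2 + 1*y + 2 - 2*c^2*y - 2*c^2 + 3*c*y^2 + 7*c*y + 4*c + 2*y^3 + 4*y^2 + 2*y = 2*y^3 + y^2*(3*c + 3) + y*(-2*c^2 + c + 1)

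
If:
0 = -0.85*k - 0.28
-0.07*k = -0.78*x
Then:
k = -0.33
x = -0.03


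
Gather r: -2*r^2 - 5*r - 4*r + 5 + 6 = -2*r^2 - 9*r + 11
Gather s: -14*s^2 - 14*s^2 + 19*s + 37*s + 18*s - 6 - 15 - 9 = -28*s^2 + 74*s - 30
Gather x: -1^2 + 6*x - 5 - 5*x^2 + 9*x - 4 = -5*x^2 + 15*x - 10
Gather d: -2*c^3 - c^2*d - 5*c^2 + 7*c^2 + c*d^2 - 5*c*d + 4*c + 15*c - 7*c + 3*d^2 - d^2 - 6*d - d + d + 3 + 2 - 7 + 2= -2*c^3 + 2*c^2 + 12*c + d^2*(c + 2) + d*(-c^2 - 5*c - 6)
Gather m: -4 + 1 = -3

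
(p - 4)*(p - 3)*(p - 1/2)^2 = p^4 - 8*p^3 + 77*p^2/4 - 55*p/4 + 3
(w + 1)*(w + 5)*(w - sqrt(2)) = w^3 - sqrt(2)*w^2 + 6*w^2 - 6*sqrt(2)*w + 5*w - 5*sqrt(2)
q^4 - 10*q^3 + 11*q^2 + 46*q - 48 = (q - 8)*(q - 3)*(q - 1)*(q + 2)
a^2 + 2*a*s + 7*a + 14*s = (a + 7)*(a + 2*s)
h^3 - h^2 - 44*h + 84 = (h - 6)*(h - 2)*(h + 7)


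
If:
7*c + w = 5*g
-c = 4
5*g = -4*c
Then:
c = -4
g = 16/5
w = 44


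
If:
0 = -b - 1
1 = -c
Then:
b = -1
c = -1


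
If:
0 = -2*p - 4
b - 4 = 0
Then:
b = 4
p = -2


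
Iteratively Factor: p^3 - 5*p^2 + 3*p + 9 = (p - 3)*(p^2 - 2*p - 3) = (p - 3)*(p + 1)*(p - 3)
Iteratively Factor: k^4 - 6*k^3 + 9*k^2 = (k - 3)*(k^3 - 3*k^2) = k*(k - 3)*(k^2 - 3*k) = k^2*(k - 3)*(k - 3)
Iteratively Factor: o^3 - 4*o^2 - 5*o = (o + 1)*(o^2 - 5*o) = o*(o + 1)*(o - 5)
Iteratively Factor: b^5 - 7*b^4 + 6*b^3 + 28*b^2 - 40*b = (b - 2)*(b^4 - 5*b^3 - 4*b^2 + 20*b) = b*(b - 2)*(b^3 - 5*b^2 - 4*b + 20) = b*(b - 2)*(b + 2)*(b^2 - 7*b + 10) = b*(b - 2)^2*(b + 2)*(b - 5)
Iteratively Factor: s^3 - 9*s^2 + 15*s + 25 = (s - 5)*(s^2 - 4*s - 5) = (s - 5)^2*(s + 1)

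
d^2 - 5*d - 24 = (d - 8)*(d + 3)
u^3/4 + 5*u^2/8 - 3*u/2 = u*(u/4 + 1)*(u - 3/2)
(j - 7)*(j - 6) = j^2 - 13*j + 42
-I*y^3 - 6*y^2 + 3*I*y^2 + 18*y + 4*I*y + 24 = (y - 4)*(y - 6*I)*(-I*y - I)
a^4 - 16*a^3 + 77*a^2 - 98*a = a*(a - 7)^2*(a - 2)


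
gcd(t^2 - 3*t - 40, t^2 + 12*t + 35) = t + 5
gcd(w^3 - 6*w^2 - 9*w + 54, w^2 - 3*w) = w - 3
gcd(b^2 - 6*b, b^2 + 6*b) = b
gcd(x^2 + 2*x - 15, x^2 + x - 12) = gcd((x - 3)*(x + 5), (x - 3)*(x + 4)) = x - 3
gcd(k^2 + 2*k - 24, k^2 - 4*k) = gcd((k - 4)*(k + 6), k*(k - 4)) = k - 4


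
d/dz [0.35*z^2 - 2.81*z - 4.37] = 0.7*z - 2.81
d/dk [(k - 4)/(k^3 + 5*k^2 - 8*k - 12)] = (k^3 + 5*k^2 - 8*k - (k - 4)*(3*k^2 + 10*k - 8) - 12)/(k^3 + 5*k^2 - 8*k - 12)^2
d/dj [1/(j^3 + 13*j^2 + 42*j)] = (-3*j^2 - 26*j - 42)/(j^2*(j^2 + 13*j + 42)^2)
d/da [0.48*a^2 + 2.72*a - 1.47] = 0.96*a + 2.72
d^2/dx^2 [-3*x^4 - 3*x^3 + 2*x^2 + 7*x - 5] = -36*x^2 - 18*x + 4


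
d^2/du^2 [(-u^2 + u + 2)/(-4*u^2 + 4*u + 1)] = 14*(-12*u^2 + 12*u - 5)/(64*u^6 - 192*u^5 + 144*u^4 + 32*u^3 - 36*u^2 - 12*u - 1)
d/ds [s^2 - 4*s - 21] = 2*s - 4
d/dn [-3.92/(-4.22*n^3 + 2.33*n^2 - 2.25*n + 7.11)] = (-49.6272*n^2 + 18.2672*n - 8.82)/(4.22*n^3 - 2.33*n^2 + 2.25*n - 7.11)^2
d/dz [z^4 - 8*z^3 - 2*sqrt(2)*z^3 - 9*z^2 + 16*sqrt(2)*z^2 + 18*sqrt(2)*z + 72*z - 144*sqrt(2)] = 4*z^3 - 24*z^2 - 6*sqrt(2)*z^2 - 18*z + 32*sqrt(2)*z + 18*sqrt(2) + 72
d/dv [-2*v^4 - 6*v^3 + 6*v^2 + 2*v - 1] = -8*v^3 - 18*v^2 + 12*v + 2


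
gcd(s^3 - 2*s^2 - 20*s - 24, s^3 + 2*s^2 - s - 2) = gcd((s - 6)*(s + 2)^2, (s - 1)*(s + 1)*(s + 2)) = s + 2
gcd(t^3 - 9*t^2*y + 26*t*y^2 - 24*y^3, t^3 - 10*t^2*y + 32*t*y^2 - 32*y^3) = t^2 - 6*t*y + 8*y^2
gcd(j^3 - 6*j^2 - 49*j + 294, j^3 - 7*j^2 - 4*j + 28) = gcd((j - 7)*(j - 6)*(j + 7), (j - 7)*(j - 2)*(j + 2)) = j - 7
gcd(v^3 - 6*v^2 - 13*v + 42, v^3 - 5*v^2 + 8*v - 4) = v - 2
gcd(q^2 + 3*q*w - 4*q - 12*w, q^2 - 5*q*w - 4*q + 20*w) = q - 4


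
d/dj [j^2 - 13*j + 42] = 2*j - 13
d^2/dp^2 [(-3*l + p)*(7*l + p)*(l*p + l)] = 2*l*(4*l + 3*p + 1)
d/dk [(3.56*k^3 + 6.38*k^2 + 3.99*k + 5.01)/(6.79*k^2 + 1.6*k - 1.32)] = (24.1724*k^4 + 11.392*k^3 - 30.9817*k^2 - 84.879*k - 13.2828)/(46.1041*k^4 + 21.728*k^3 - 15.3656*k^2 - 4.224*k + 1.7424)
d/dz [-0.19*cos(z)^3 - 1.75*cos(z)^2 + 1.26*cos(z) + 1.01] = (0.57*cos(z)^2 + 3.5*cos(z) - 1.26)*sin(z)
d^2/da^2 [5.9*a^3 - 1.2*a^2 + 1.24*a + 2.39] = 35.4*a - 2.4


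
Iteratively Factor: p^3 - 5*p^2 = (p)*(p^2 - 5*p) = p*(p - 5)*(p)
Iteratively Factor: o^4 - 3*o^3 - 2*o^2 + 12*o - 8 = (o - 2)*(o^3 - o^2 - 4*o + 4) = (o - 2)*(o - 1)*(o^2 - 4) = (o - 2)*(o - 1)*(o + 2)*(o - 2)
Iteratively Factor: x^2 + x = (x)*(x + 1)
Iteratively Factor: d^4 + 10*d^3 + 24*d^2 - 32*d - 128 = (d - 2)*(d^3 + 12*d^2 + 48*d + 64) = (d - 2)*(d + 4)*(d^2 + 8*d + 16) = (d - 2)*(d + 4)^2*(d + 4)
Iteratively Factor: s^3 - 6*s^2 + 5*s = (s - 1)*(s^2 - 5*s) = (s - 5)*(s - 1)*(s)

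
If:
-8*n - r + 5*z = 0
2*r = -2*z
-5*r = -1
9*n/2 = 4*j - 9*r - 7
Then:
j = 65/32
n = -3/20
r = 1/5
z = -1/5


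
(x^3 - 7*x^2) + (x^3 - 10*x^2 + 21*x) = 2*x^3 - 17*x^2 + 21*x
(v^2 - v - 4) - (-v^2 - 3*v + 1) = 2*v^2 + 2*v - 5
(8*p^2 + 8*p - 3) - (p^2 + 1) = 7*p^2 + 8*p - 4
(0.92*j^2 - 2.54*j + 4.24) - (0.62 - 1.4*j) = 0.92*j^2 - 1.14*j + 3.62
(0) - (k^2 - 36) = 36 - k^2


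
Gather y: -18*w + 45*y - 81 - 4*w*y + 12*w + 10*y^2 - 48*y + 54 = -6*w + 10*y^2 + y*(-4*w - 3) - 27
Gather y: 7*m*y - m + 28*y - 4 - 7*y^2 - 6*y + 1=-m - 7*y^2 + y*(7*m + 22) - 3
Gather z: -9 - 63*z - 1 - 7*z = -70*z - 10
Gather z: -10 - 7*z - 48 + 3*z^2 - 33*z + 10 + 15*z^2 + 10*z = 18*z^2 - 30*z - 48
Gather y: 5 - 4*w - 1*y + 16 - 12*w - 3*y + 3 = -16*w - 4*y + 24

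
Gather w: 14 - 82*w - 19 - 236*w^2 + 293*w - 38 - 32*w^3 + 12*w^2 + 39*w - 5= -32*w^3 - 224*w^2 + 250*w - 48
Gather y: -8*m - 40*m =-48*m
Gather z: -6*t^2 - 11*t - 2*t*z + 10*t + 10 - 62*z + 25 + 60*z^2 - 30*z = -6*t^2 - t + 60*z^2 + z*(-2*t - 92) + 35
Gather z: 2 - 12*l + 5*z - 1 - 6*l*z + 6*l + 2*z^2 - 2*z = -6*l + 2*z^2 + z*(3 - 6*l) + 1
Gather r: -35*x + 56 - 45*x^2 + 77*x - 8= -45*x^2 + 42*x + 48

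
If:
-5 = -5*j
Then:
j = 1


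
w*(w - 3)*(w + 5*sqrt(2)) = w^3 - 3*w^2 + 5*sqrt(2)*w^2 - 15*sqrt(2)*w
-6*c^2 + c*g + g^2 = (-2*c + g)*(3*c + g)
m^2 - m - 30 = (m - 6)*(m + 5)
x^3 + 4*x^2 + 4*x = x*(x + 2)^2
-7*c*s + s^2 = s*(-7*c + s)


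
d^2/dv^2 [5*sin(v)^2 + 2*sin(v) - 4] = -2*sin(v) + 10*cos(2*v)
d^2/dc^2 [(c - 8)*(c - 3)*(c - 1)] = 6*c - 24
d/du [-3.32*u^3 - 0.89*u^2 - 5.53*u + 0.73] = -9.96*u^2 - 1.78*u - 5.53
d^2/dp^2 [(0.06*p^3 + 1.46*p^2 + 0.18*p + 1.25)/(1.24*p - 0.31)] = (0.184512*p^3 - 0.138383999999997*p^2 + 0.0345959999999998*p + 4.262996)/(1.906624*p^3 - 1.429968*p^2 + 0.357492*p - 0.029791)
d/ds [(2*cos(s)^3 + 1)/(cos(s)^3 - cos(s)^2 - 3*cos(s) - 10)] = (-(3*sin(s)^2 + 2*cos(s))*(2*cos(s)^3 + 1) + 6*(-cos(s)^3 + cos(s)^2 + 3*cos(s) + 10)*cos(s)^2)*sin(s)/(-cos(s)^3 + cos(s)^2 + 3*cos(s) + 10)^2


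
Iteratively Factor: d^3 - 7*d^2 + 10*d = (d - 5)*(d^2 - 2*d) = (d - 5)*(d - 2)*(d)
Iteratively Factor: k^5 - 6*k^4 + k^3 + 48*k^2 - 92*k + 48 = (k - 2)*(k^4 - 4*k^3 - 7*k^2 + 34*k - 24) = (k - 4)*(k - 2)*(k^3 - 7*k + 6) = (k - 4)*(k - 2)*(k + 3)*(k^2 - 3*k + 2) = (k - 4)*(k - 2)^2*(k + 3)*(k - 1)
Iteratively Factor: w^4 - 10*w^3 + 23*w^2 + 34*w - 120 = (w - 3)*(w^3 - 7*w^2 + 2*w + 40) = (w - 4)*(w - 3)*(w^2 - 3*w - 10) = (w - 4)*(w - 3)*(w + 2)*(w - 5)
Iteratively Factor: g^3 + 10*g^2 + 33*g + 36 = (g + 3)*(g^2 + 7*g + 12) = (g + 3)^2*(g + 4)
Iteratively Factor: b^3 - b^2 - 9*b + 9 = (b - 3)*(b^2 + 2*b - 3) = (b - 3)*(b + 3)*(b - 1)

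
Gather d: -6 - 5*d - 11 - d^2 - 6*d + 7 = -d^2 - 11*d - 10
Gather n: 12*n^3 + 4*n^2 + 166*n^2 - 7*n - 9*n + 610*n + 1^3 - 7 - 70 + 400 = 12*n^3 + 170*n^2 + 594*n + 324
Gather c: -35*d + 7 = 7 - 35*d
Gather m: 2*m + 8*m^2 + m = 8*m^2 + 3*m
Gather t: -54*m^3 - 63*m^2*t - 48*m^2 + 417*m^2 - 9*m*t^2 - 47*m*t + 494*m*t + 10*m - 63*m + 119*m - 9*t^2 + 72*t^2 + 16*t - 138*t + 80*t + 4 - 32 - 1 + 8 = -54*m^3 + 369*m^2 + 66*m + t^2*(63 - 9*m) + t*(-63*m^2 + 447*m - 42) - 21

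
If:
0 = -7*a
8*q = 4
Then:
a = 0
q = 1/2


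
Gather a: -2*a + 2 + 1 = 3 - 2*a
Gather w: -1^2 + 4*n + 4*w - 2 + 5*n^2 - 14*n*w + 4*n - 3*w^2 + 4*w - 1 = 5*n^2 + 8*n - 3*w^2 + w*(8 - 14*n) - 4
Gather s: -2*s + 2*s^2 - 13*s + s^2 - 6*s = 3*s^2 - 21*s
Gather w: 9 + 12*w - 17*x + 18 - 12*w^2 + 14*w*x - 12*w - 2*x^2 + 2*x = -12*w^2 + 14*w*x - 2*x^2 - 15*x + 27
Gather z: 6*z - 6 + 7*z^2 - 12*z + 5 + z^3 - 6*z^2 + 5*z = z^3 + z^2 - z - 1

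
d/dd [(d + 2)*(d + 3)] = 2*d + 5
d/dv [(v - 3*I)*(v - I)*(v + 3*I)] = 3*v^2 - 2*I*v + 9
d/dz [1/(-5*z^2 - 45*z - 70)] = (2*z + 9)/(5*(z^2 + 9*z + 14)^2)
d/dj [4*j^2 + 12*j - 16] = 8*j + 12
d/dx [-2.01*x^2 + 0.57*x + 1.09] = 0.57 - 4.02*x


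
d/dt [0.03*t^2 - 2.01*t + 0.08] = 0.06*t - 2.01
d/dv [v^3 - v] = 3*v^2 - 1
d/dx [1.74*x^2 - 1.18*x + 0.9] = 3.48*x - 1.18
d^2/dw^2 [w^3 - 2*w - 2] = 6*w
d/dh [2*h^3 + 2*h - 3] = 6*h^2 + 2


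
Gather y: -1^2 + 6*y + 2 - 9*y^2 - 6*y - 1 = -9*y^2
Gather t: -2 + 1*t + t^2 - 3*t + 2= t^2 - 2*t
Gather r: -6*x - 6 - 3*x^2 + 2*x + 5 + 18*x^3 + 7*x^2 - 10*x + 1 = 18*x^3 + 4*x^2 - 14*x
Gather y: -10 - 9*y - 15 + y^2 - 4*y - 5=y^2 - 13*y - 30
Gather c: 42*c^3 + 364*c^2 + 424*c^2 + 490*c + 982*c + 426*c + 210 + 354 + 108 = 42*c^3 + 788*c^2 + 1898*c + 672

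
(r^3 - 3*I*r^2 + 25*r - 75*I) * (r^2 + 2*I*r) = r^5 - I*r^4 + 31*r^3 - 25*I*r^2 + 150*r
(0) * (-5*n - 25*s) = 0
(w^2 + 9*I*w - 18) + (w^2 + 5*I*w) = 2*w^2 + 14*I*w - 18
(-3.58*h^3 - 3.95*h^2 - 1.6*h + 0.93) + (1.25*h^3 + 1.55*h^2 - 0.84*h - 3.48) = -2.33*h^3 - 2.4*h^2 - 2.44*h - 2.55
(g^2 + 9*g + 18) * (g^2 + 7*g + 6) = g^4 + 16*g^3 + 87*g^2 + 180*g + 108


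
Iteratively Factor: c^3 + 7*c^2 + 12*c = (c)*(c^2 + 7*c + 12) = c*(c + 4)*(c + 3)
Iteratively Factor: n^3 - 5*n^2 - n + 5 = (n + 1)*(n^2 - 6*n + 5) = (n - 1)*(n + 1)*(n - 5)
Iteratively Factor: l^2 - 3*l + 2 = (l - 1)*(l - 2)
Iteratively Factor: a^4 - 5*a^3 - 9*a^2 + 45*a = (a)*(a^3 - 5*a^2 - 9*a + 45) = a*(a + 3)*(a^2 - 8*a + 15) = a*(a - 3)*(a + 3)*(a - 5)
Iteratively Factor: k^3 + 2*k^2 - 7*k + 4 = (k - 1)*(k^2 + 3*k - 4) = (k - 1)*(k + 4)*(k - 1)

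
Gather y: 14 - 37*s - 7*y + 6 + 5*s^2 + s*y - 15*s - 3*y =5*s^2 - 52*s + y*(s - 10) + 20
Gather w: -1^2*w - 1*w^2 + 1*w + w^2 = 0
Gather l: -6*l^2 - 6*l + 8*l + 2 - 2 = -6*l^2 + 2*l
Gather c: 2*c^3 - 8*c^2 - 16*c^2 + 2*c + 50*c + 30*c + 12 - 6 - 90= 2*c^3 - 24*c^2 + 82*c - 84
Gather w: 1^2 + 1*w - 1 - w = 0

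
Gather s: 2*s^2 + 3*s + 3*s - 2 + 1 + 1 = 2*s^2 + 6*s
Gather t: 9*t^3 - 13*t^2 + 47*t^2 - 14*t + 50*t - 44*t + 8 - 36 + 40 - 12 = 9*t^3 + 34*t^2 - 8*t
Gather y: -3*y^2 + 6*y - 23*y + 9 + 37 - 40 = -3*y^2 - 17*y + 6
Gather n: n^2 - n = n^2 - n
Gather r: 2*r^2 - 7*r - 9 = 2*r^2 - 7*r - 9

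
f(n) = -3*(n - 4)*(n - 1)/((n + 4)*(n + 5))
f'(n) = 3*(n - 4)*(n - 1)/((n + 4)*(n + 5)^2) + 3*(n - 4)*(n - 1)/((n + 4)^2*(n + 5)) - 3*(n - 4)/((n + 4)*(n + 5)) - 3*(n - 1)/((n + 4)*(n + 5))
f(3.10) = 0.10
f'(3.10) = -0.09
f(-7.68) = -30.84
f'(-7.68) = -13.69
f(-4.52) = 565.27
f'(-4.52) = -259.34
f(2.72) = 0.13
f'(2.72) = -0.06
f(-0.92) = -2.26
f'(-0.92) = 2.92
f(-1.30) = -3.66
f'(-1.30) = 4.63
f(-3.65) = -225.86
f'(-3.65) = 890.70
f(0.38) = -0.29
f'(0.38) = 0.66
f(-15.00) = -8.29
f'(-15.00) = -0.63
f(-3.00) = -42.00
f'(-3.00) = 79.50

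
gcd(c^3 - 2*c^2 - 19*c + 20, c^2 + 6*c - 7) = c - 1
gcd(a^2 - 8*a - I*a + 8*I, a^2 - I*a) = a - I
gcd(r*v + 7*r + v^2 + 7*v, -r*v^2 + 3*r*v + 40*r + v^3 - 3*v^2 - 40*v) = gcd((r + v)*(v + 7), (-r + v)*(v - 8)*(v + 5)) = 1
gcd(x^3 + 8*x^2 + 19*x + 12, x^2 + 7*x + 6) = x + 1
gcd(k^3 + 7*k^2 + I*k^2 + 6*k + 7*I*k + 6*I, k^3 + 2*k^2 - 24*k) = k + 6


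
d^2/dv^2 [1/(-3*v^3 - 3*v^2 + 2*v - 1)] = 2*(3*(3*v + 1)*(3*v^3 + 3*v^2 - 2*v + 1) - (9*v^2 + 6*v - 2)^2)/(3*v^3 + 3*v^2 - 2*v + 1)^3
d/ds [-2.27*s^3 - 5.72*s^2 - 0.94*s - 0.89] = -6.81*s^2 - 11.44*s - 0.94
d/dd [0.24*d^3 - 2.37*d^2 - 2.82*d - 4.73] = 0.72*d^2 - 4.74*d - 2.82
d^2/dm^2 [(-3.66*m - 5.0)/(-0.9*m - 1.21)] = (8.88178419700125e-16*m + 0.128520000000002)/(0.9*m + 1.21)^3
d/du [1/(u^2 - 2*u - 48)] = 2*(1 - u)/(-u^2 + 2*u + 48)^2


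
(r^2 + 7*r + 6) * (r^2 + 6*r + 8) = r^4 + 13*r^3 + 56*r^2 + 92*r + 48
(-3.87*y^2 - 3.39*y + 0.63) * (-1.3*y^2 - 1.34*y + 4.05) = 5.031*y^4 + 9.5928*y^3 - 11.9499*y^2 - 14.5737*y + 2.5515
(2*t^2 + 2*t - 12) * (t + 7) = 2*t^3 + 16*t^2 + 2*t - 84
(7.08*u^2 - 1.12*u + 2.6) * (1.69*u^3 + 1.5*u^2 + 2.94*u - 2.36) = 11.9652*u^5 + 8.7272*u^4 + 23.5292*u^3 - 16.1016*u^2 + 10.2872*u - 6.136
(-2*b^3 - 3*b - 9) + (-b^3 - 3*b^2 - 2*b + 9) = -3*b^3 - 3*b^2 - 5*b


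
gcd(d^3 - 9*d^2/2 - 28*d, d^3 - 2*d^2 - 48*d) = d^2 - 8*d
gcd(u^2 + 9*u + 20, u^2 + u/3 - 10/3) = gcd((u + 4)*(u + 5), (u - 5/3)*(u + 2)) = 1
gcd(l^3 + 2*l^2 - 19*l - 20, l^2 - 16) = l - 4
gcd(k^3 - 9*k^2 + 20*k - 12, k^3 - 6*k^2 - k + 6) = k^2 - 7*k + 6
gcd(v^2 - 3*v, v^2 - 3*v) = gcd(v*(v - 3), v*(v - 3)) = v^2 - 3*v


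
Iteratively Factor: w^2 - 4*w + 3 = (w - 1)*(w - 3)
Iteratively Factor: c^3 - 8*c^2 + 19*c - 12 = (c - 1)*(c^2 - 7*c + 12) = (c - 4)*(c - 1)*(c - 3)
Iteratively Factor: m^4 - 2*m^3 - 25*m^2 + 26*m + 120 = (m - 3)*(m^3 + m^2 - 22*m - 40) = (m - 3)*(m + 2)*(m^2 - m - 20) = (m - 3)*(m + 2)*(m + 4)*(m - 5)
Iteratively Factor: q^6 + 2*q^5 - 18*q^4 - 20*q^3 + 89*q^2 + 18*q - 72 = (q - 3)*(q^5 + 5*q^4 - 3*q^3 - 29*q^2 + 2*q + 24) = (q - 3)*(q + 3)*(q^4 + 2*q^3 - 9*q^2 - 2*q + 8) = (q - 3)*(q - 1)*(q + 3)*(q^3 + 3*q^2 - 6*q - 8) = (q - 3)*(q - 2)*(q - 1)*(q + 3)*(q^2 + 5*q + 4) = (q - 3)*(q - 2)*(q - 1)*(q + 1)*(q + 3)*(q + 4)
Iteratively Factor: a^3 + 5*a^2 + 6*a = (a + 2)*(a^2 + 3*a) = (a + 2)*(a + 3)*(a)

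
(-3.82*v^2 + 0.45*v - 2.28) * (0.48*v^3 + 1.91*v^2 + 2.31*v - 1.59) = -1.8336*v^5 - 7.0802*v^4 - 9.0591*v^3 + 2.7585*v^2 - 5.9823*v + 3.6252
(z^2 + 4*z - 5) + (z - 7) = z^2 + 5*z - 12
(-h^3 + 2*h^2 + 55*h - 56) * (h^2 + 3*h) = -h^5 - h^4 + 61*h^3 + 109*h^2 - 168*h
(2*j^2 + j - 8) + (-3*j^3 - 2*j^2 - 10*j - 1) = -3*j^3 - 9*j - 9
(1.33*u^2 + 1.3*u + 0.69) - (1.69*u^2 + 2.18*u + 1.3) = -0.36*u^2 - 0.88*u - 0.61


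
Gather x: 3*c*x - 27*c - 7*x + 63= -27*c + x*(3*c - 7) + 63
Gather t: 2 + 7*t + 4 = 7*t + 6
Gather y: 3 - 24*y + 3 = 6 - 24*y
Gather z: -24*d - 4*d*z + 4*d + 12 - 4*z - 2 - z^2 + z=-20*d - z^2 + z*(-4*d - 3) + 10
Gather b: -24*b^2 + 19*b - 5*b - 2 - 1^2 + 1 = -24*b^2 + 14*b - 2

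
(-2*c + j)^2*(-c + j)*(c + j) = -4*c^4 + 4*c^3*j + 3*c^2*j^2 - 4*c*j^3 + j^4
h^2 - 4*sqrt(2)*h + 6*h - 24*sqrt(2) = (h + 6)*(h - 4*sqrt(2))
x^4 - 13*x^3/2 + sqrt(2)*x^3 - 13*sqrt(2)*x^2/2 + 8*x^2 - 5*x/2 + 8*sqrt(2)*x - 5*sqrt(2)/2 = (x - 5)*(x - 1)*(x - 1/2)*(x + sqrt(2))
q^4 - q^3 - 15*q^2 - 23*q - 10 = (q - 5)*(q + 1)^2*(q + 2)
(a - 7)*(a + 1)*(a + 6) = a^3 - 43*a - 42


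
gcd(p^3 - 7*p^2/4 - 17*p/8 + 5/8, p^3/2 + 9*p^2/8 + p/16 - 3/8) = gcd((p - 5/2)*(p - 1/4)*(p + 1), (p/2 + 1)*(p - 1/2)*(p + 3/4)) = 1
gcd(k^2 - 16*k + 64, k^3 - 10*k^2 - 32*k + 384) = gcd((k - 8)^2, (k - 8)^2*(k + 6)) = k^2 - 16*k + 64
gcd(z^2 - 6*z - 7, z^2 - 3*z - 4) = z + 1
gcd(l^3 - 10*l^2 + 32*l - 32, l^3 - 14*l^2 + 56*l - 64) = l^2 - 6*l + 8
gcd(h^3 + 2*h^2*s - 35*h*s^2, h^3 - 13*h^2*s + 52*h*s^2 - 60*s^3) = -h + 5*s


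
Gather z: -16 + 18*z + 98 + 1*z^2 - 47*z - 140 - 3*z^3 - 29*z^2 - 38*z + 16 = -3*z^3 - 28*z^2 - 67*z - 42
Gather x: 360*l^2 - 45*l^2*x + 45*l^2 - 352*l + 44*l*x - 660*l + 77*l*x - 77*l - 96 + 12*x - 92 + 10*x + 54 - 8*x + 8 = 405*l^2 - 1089*l + x*(-45*l^2 + 121*l + 14) - 126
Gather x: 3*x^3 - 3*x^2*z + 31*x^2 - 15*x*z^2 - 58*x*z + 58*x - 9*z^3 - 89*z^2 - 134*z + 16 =3*x^3 + x^2*(31 - 3*z) + x*(-15*z^2 - 58*z + 58) - 9*z^3 - 89*z^2 - 134*z + 16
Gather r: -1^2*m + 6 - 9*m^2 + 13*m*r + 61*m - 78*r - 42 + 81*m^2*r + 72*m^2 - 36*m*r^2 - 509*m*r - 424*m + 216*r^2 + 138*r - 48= 63*m^2 - 364*m + r^2*(216 - 36*m) + r*(81*m^2 - 496*m + 60) - 84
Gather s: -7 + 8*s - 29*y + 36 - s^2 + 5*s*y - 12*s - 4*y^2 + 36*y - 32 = -s^2 + s*(5*y - 4) - 4*y^2 + 7*y - 3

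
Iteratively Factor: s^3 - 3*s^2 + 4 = (s + 1)*(s^2 - 4*s + 4) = (s - 2)*(s + 1)*(s - 2)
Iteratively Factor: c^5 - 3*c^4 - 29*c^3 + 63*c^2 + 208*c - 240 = (c - 4)*(c^4 + c^3 - 25*c^2 - 37*c + 60) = (c - 5)*(c - 4)*(c^3 + 6*c^2 + 5*c - 12) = (c - 5)*(c - 4)*(c + 3)*(c^2 + 3*c - 4) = (c - 5)*(c - 4)*(c - 1)*(c + 3)*(c + 4)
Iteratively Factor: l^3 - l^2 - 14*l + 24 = (l - 3)*(l^2 + 2*l - 8) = (l - 3)*(l + 4)*(l - 2)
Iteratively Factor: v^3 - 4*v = (v)*(v^2 - 4) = v*(v + 2)*(v - 2)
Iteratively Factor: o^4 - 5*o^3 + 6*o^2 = (o - 3)*(o^3 - 2*o^2) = (o - 3)*(o - 2)*(o^2) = o*(o - 3)*(o - 2)*(o)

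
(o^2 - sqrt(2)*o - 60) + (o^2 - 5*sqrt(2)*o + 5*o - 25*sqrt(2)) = 2*o^2 - 6*sqrt(2)*o + 5*o - 60 - 25*sqrt(2)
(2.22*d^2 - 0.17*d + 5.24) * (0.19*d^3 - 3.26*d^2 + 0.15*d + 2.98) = 0.4218*d^5 - 7.2695*d^4 + 1.8828*d^3 - 10.4923*d^2 + 0.2794*d + 15.6152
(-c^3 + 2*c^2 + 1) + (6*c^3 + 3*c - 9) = 5*c^3 + 2*c^2 + 3*c - 8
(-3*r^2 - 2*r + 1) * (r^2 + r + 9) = -3*r^4 - 5*r^3 - 28*r^2 - 17*r + 9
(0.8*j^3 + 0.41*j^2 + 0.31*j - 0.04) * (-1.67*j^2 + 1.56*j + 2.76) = -1.336*j^5 + 0.5633*j^4 + 2.3299*j^3 + 1.682*j^2 + 0.7932*j - 0.1104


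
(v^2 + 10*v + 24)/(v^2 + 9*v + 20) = (v + 6)/(v + 5)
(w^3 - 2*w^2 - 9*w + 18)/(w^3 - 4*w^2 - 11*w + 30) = (w - 3)/(w - 5)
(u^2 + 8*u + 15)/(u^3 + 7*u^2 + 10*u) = (u + 3)/(u*(u + 2))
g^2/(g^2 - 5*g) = g/(g - 5)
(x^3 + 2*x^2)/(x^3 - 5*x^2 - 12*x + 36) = x^2*(x + 2)/(x^3 - 5*x^2 - 12*x + 36)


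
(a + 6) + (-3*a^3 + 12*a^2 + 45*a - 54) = -3*a^3 + 12*a^2 + 46*a - 48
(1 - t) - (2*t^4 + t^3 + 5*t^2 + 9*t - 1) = -2*t^4 - t^3 - 5*t^2 - 10*t + 2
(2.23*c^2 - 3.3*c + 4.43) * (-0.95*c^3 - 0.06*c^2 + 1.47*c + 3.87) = -2.1185*c^5 + 3.0012*c^4 - 0.7324*c^3 + 3.5133*c^2 - 6.2589*c + 17.1441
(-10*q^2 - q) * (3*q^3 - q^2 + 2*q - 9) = -30*q^5 + 7*q^4 - 19*q^3 + 88*q^2 + 9*q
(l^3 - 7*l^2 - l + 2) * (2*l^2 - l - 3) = 2*l^5 - 15*l^4 + 2*l^3 + 26*l^2 + l - 6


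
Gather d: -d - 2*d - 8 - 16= -3*d - 24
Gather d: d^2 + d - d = d^2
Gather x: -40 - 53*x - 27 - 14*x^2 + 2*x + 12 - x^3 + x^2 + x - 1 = -x^3 - 13*x^2 - 50*x - 56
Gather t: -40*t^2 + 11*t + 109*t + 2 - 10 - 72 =-40*t^2 + 120*t - 80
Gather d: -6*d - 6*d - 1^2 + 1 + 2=2 - 12*d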